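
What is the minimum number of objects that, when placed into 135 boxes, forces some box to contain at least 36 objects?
n = (36 − 1)·135 + 1 = 4726

By the generalised pigeonhole principle, to guarantee some box contains ≥ r objects we need more than (r − 1) · k objects total. Threshold: n = (r − 1) · k + 1. With r = 36 and k = 135: n = 35 · 135 + 1 = 4725 + 1 = 4726. For n = 4725 = 35 · 135, we can put exactly 35 objects in every box, avoiding 36 in any single one — so 4726 is tight.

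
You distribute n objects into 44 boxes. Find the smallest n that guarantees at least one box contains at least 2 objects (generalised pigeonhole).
n = (2 − 1)·44 + 1 = 45

By the generalised pigeonhole principle, to guarantee some box contains ≥ r objects we need more than (r − 1) · k objects total. Threshold: n = (r − 1) · k + 1. With r = 2 and k = 44: n = 1 · 44 + 1 = 44 + 1 = 45. For n = 44 = 1 · 44, we can put exactly 1 objects in every box, avoiding 2 in any single one — so 45 is tight.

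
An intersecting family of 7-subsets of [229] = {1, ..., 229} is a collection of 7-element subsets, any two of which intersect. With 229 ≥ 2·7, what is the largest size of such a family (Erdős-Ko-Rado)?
max |F| = C(228, 6) = 182587922160

The Erdős-Ko-Rado theorem states: for n ≥ 2k, an intersecting family of k-subsets of an n-element set has size at most C(n − 1, k − 1), with equality for 'star' families {A ⊆ [n] : |A| = k, i ∈ A} (fix an element i). For n = 229, k = 7: C(228, 6) = 182587922160.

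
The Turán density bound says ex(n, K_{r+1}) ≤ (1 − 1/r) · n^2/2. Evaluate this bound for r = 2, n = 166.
Turán density bound = (1/2) · 166^2/2 = 6889

Turán's theorem: ex(n, K_{r+1}) is achieved by the complete r-partite Turán graph T(n, r) with parts as balanced as possible, and is at most (1 − 1/r) · n^2/2. For r = 2, n = 166: the density bound is (1/2) · 27556/2 = 6889. Since 2 ∣ 166, the Turán graph T(166, 2) has parts of equal size 83, and its edge count e(T(166, 2)) = 6889 attains the density bound exactly.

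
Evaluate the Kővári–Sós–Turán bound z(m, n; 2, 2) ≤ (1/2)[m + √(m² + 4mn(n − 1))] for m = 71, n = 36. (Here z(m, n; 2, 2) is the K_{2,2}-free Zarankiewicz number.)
z(71, 36; 2, 2) ≤ (1/2)[71 + √(71² + 4·71·36·35)] = (1/2)[71 + √362881] = 336.698

Kővári–Sós–Turán: let r_1, ..., r_71 be the row sums and z = Σ r_i the total number of 1s. Each pair of columns can share at most one row with both entries 1 (else a 2×2 all-ones block appears), so Σ_i C(r_i, 2) ≤ C(36, 2) = 630. By convexity Σ_i C(r_i, 2) ≥ 71·C(z/71, 2) = z(z − 71)/(2·71), giving z² − 71z − 71·36·35 ≤ 0 and hence z ≤ (1/2)[71 + √(5041 + 4·89460)] = (1/2)[71 + √362881] ≈ (1/2)(71 + 602.396) = 336.698.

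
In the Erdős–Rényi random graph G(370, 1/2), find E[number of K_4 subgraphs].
E[# K_4] = C(370, 4) · (1/2)^C(4, 2) = 768299820 / 2^6 = 192074955/16 = 12004684.6875

For each 4-subset S of vertices (there are C(370, 4) = 768299820 such S), let X_S = 1 if S induces a K_4 (all C(4, 2) = 6 edges present). Then P(X_S = 1) = (1/2)^6 = 1/64. By linearity of expectation, E[# K_4] = C(370, 4) · (1/2)^6 = 768299820 / 64 = 192074955/16 = 12004684.6875.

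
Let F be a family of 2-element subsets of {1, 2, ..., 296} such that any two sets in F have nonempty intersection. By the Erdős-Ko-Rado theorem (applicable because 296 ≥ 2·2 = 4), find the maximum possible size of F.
max |F| = C(295, 1) = 295

The Erdős-Ko-Rado theorem states: for n ≥ 2k, an intersecting family of k-subsets of an n-element set has size at most C(n − 1, k − 1), with equality for 'star' families {A ⊆ [n] : |A| = k, i ∈ A} (fix an element i). For n = 296, k = 2: C(295, 1) = 295.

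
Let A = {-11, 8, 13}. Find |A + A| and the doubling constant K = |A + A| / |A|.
K = |A + A| / |A| = 6/3 = 2

Enumerate A + A = {a + b : a, b ∈ A}. With |A| = 3, there are |A|^2 = 9 ordered sum pairs; collecting distinct values, A + A = {-22, -3, 2, 16, 21, 26}, so |A + A| = 6. Thus K = 6/3 = 2. For comparison, the minimum possible |A + A| over all 3-element sets is 2·3 − 1 = 5 (so min K = 5/3), attained only by arithmetic progressions.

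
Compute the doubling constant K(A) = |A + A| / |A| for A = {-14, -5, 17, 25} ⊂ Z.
K = |A + A| / |A| = 10/4 = 5/2

Enumerate A + A = {a + b : a, b ∈ A}. With |A| = 4, there are |A|^2 = 16 ordered sum pairs; collecting distinct values, A + A = {-28, -19, -10, 3, 11, 12, 20, 34, 42, 50}, so |A + A| = 10. Thus K = 10/4 = 5/2. For comparison, the minimum possible |A + A| over all 4-element sets is 2·4 − 1 = 7 (so min K = 7/4), attained only by arithmetic progressions.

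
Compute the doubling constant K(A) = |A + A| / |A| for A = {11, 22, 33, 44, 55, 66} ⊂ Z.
K = |A + A| / |A| = 11/6

Enumerate A + A = {a + b : a, b ∈ A}. With |A| = 6, there are |A|^2 = 36 ordered sum pairs; collecting distinct values, A + A = {22, 33, 44, 55, 66, 77, 88, 99, 110, 121, 132}, so |A + A| = 11. Thus K = 11/6. Here |A + A| = 2|A| − 1 = 11, the minimum possible — so K = 11/6 is minimal, which holds iff A is an arithmetic progression.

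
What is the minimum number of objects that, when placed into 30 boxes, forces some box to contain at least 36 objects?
n = (36 − 1)·30 + 1 = 1051

By the generalised pigeonhole principle, to guarantee some box contains ≥ r objects we need more than (r − 1) · k objects total. Threshold: n = (r − 1) · k + 1. With r = 36 and k = 30: n = 35 · 30 + 1 = 1050 + 1 = 1051. For n = 1050 = 35 · 30, we can put exactly 35 objects in every box, avoiding 36 in any single one — so 1051 is tight.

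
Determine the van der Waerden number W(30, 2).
W(30, 2) = 30 + 1 = 31

A 2-term AP is any pair of integers, so a monochromatic 2-AP exists iff some colour is used at least twice. With 30 colours, the colouring i ↦ i on {1, ..., 30} uses each colour once, avoiding any monochromatic pair, so W(30, 2) > 30. For {1, ..., 31}, pigeonhole forces two integers of the same colour, which form a monochromatic 2-AP. Hence W(30, 2) = 31.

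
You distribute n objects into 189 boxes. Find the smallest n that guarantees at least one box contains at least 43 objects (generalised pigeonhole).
n = (43 − 1)·189 + 1 = 7939

By the generalised pigeonhole principle, to guarantee some box contains ≥ r objects we need more than (r − 1) · k objects total. Threshold: n = (r − 1) · k + 1. With r = 43 and k = 189: n = 42 · 189 + 1 = 7938 + 1 = 7939. For n = 7938 = 42 · 189, we can put exactly 42 objects in every box, avoiding 43 in any single one — so 7939 is tight.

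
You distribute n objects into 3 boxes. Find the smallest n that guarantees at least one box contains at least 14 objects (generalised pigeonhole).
n = (14 − 1)·3 + 1 = 40

By the generalised pigeonhole principle, to guarantee some box contains ≥ r objects we need more than (r − 1) · k objects total. Threshold: n = (r − 1) · k + 1. With r = 14 and k = 3: n = 13 · 3 + 1 = 39 + 1 = 40. For n = 39 = 13 · 3, we can put exactly 13 objects in every box, avoiding 14 in any single one — so 40 is tight.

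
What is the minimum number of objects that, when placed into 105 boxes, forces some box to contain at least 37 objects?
n = (37 − 1)·105 + 1 = 3781

By the generalised pigeonhole principle, to guarantee some box contains ≥ r objects we need more than (r − 1) · k objects total. Threshold: n = (r − 1) · k + 1. With r = 37 and k = 105: n = 36 · 105 + 1 = 3780 + 1 = 3781. For n = 3780 = 36 · 105, we can put exactly 36 objects in every box, avoiding 37 in any single one — so 3781 is tight.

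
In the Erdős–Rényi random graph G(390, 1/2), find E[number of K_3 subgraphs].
E[# K_3] = C(390, 3) · (1/2)^C(3, 2) = 9810580 / 2^3 = 2452645/2 = 1226322.5

For each 3-subset S of vertices (there are C(390, 3) = 9810580 such S), let X_S = 1 if S induces a K_3 (all C(3, 2) = 3 edges present). Then P(X_S = 1) = (1/2)^3 = 1/8. By linearity of expectation, E[# K_3] = C(390, 3) · (1/2)^3 = 9810580 / 8 = 2452645/2 = 1226322.5.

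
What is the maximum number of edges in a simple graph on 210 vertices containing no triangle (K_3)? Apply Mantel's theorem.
ex(210, K_3) = ⌊210^2/4⌋ = 11025

Mantel (1907): a triangle-free graph on n vertices has at most ⌊n^2/4⌋ edges, with equality for the complete bipartite graph K_{⌊n/2⌋, ⌈n/2⌉}. For n = 210: ⌊210^2/4⌋ = ⌊44100/4⌋ = 11025. The extremal graph is K_{105, 105}, which has 105·105 = 11025 edges.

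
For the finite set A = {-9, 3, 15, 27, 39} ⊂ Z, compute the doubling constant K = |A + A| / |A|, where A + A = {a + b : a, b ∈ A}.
K = |A + A| / |A| = 9/5

Enumerate A + A = {a + b : a, b ∈ A}. With |A| = 5, there are |A|^2 = 25 ordered sum pairs; collecting distinct values, A + A = {-18, -6, 6, 18, 30, 42, 54, 66, 78}, so |A + A| = 9. Thus K = 9/5. Here |A + A| = 2|A| − 1 = 9, the minimum possible — so K = 9/5 is minimal, which holds iff A is an arithmetic progression.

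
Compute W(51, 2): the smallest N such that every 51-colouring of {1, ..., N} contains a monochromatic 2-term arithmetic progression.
W(51, 2) = 51 + 1 = 52

A 2-term AP is any pair of integers, so a monochromatic 2-AP exists iff some colour is used at least twice. With 51 colours, the colouring i ↦ i on {1, ..., 51} uses each colour once, avoiding any monochromatic pair, so W(51, 2) > 51. For {1, ..., 52}, pigeonhole forces two integers of the same colour, which form a monochromatic 2-AP. Hence W(51, 2) = 52.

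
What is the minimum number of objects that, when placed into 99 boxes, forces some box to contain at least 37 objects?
n = (37 − 1)·99 + 1 = 3565

By the generalised pigeonhole principle, to guarantee some box contains ≥ r objects we need more than (r − 1) · k objects total. Threshold: n = (r − 1) · k + 1. With r = 37 and k = 99: n = 36 · 99 + 1 = 3564 + 1 = 3565. For n = 3564 = 36 · 99, we can put exactly 36 objects in every box, avoiding 37 in any single one — so 3565 is tight.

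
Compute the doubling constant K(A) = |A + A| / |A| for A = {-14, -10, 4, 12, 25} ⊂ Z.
K = |A + A| / |A| = 15/5 = 3

Enumerate A + A = {a + b : a, b ∈ A}. With |A| = 5, there are |A|^2 = 25 ordered sum pairs; collecting distinct values, A + A = {-28, -24, -20, -10, -6, -2, 2, 8, 11, 15, 16, 24, 29, 37, 50}, so |A + A| = 15. Thus K = 15/5 = 3. For comparison, the minimum possible |A + A| over all 5-element sets is 2·5 − 1 = 9 (so min K = 9/5), attained only by arithmetic progressions.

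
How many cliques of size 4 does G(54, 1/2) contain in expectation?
E[# K_4] = C(54, 4) · (1/2)^C(4, 2) = 316251 / 2^6 = 4941.421875

For each 4-subset S of vertices (there are C(54, 4) = 316251 such S), let X_S = 1 if S induces a K_4 (all C(4, 2) = 6 edges present). Then P(X_S = 1) = (1/2)^6 = 1/64. By linearity of expectation, E[# K_4] = C(54, 4) · (1/2)^6 = 316251 / 64 = 4941.421875.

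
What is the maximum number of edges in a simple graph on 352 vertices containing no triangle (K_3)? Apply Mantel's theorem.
ex(352, K_3) = ⌊352^2/4⌋ = 30976

Mantel (1907): a triangle-free graph on n vertices has at most ⌊n^2/4⌋ edges, with equality for the complete bipartite graph K_{⌊n/2⌋, ⌈n/2⌉}. For n = 352: ⌊352^2/4⌋ = ⌊123904/4⌋ = 30976. The extremal graph is K_{176, 176}, which has 176·176 = 30976 edges.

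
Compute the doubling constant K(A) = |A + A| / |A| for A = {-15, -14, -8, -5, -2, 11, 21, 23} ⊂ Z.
K = |A + A| / |A| = 31/8

Enumerate A + A = {a + b : a, b ∈ A}. With |A| = 8, there are |A|^2 = 64 ordered sum pairs; collecting distinct values, A + A = {-30, -29, -28, -23, -22, -20, -19, -17, -16, -13, -10, -7, -4, -3, 3, 6, 7, 8, 9, 13, 15, 16, 18, 19, 21, 22, 32, 34, 42, 44, 46}, so |A + A| = 31. Thus K = 31/8. For comparison, the minimum possible |A + A| over all 8-element sets is 2·8 − 1 = 15 (so min K = 15/8), attained only by arithmetic progressions.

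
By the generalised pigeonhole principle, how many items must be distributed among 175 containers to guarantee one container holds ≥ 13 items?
n = (13 − 1)·175 + 1 = 2101

By the generalised pigeonhole principle, to guarantee some box contains ≥ r objects we need more than (r − 1) · k objects total. Threshold: n = (r − 1) · k + 1. With r = 13 and k = 175: n = 12 · 175 + 1 = 2100 + 1 = 2101. For n = 2100 = 12 · 175, we can put exactly 12 objects in every box, avoiding 13 in any single one — so 2101 is tight.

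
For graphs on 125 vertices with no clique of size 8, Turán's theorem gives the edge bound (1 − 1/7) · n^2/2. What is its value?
Turán density bound = (6/7) · 125^2/2 = 46875/7 ≈ 6696.4286

Turán's theorem: ex(n, K_{r+1}) is achieved by the complete r-partite Turán graph T(n, r) with parts as balanced as possible, and is at most (1 − 1/r) · n^2/2. For r = 7, n = 125: the density bound is (6/7) · 15625/2 = 46875/7 ≈ 6696.4286. The integer-valued extremum is e(T(125, 7)) = 6696, which is strictly less than the density bound 46875/7 since 7 ∤ 125 (the parts of T(125, 7) cannot all be equal).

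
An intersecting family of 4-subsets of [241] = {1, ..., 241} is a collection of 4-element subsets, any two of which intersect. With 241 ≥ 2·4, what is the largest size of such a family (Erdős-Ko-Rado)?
max |F| = C(240, 3) = 2275280

The Erdős-Ko-Rado theorem states: for n ≥ 2k, an intersecting family of k-subsets of an n-element set has size at most C(n − 1, k − 1), with equality for 'star' families {A ⊆ [n] : |A| = k, i ∈ A} (fix an element i). For n = 241, k = 4: C(240, 3) = 2275280.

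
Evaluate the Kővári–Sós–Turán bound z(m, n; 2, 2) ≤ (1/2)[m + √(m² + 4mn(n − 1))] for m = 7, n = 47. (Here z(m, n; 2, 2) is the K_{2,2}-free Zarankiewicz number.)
z(7, 47; 2, 2) ≤ (1/2)[7 + √(7² + 4·7·47·46)] = (1/2)[7 + √60585] = 126.5701

Kővári–Sós–Turán: let r_1, ..., r_7 be the row sums and z = Σ r_i the total number of 1s. Each pair of columns can share at most one row with both entries 1 (else a 2×2 all-ones block appears), so Σ_i C(r_i, 2) ≤ C(47, 2) = 1081. By convexity Σ_i C(r_i, 2) ≥ 7·C(z/7, 2) = z(z − 7)/(2·7), giving z² − 7z − 7·47·46 ≤ 0 and hence z ≤ (1/2)[7 + √(49 + 4·15134)] = (1/2)[7 + √60585] ≈ (1/2)(7 + 246.1402) = 126.5701.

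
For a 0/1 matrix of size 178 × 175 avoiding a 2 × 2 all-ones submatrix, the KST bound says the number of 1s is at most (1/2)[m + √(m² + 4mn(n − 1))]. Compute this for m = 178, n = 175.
z(178, 175; 2, 2) ≤ (1/2)[178 + √(178² + 4·178·175·174)] = (1/2)[178 + √21712084] = 2418.8114

Kővári–Sós–Turán: let r_1, ..., r_178 be the row sums and z = Σ r_i the total number of 1s. Each pair of columns can share at most one row with both entries 1 (else a 2×2 all-ones block appears), so Σ_i C(r_i, 2) ≤ C(175, 2) = 15225. By convexity Σ_i C(r_i, 2) ≥ 178·C(z/178, 2) = z(z − 178)/(2·178), giving z² − 178z − 178·175·174 ≤ 0 and hence z ≤ (1/2)[178 + √(31684 + 4·5420100)] = (1/2)[178 + √21712084] ≈ (1/2)(178 + 4659.6227) = 2418.8114.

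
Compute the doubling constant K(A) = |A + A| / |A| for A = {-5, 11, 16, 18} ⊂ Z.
K = |A + A| / |A| = 10/4 = 5/2

Enumerate A + A = {a + b : a, b ∈ A}. With |A| = 4, there are |A|^2 = 16 ordered sum pairs; collecting distinct values, A + A = {-10, 6, 11, 13, 22, 27, 29, 32, 34, 36}, so |A + A| = 10. Thus K = 10/4 = 5/2. For comparison, the minimum possible |A + A| over all 4-element sets is 2·4 − 1 = 7 (so min K = 7/4), attained only by arithmetic progressions.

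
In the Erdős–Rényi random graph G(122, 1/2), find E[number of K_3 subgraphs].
E[# K_3] = C(122, 3) · (1/2)^C(3, 2) = 295240 / 2^3 = 36905

For each 3-subset S of vertices (there are C(122, 3) = 295240 such S), let X_S = 1 if S induces a K_3 (all C(3, 2) = 3 edges present). Then P(X_S = 1) = (1/2)^3 = 1/8. By linearity of expectation, E[# K_3] = C(122, 3) · (1/2)^3 = 295240 / 8 = 36905.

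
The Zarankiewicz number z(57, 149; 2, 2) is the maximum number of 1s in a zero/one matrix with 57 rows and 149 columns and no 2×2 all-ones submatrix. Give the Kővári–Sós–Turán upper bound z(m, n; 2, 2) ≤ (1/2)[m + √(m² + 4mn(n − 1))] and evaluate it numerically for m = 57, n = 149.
z(57, 149; 2, 2) ≤ (1/2)[57 + √(57² + 4·57·149·148)] = (1/2)[57 + √5031105] = 1150.0062

Kővári–Sós–Turán: let r_1, ..., r_57 be the row sums and z = Σ r_i the total number of 1s. Each pair of columns can share at most one row with both entries 1 (else a 2×2 all-ones block appears), so Σ_i C(r_i, 2) ≤ C(149, 2) = 11026. By convexity Σ_i C(r_i, 2) ≥ 57·C(z/57, 2) = z(z − 57)/(2·57), giving z² − 57z − 57·149·148 ≤ 0 and hence z ≤ (1/2)[57 + √(3249 + 4·1256964)] = (1/2)[57 + √5031105] ≈ (1/2)(57 + 2243.0125) = 1150.0062.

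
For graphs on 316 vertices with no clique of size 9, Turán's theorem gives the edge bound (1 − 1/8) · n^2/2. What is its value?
Turán density bound = (7/8) · 316^2/2 = 43687

Turán's theorem: ex(n, K_{r+1}) is achieved by the complete r-partite Turán graph T(n, r) with parts as balanced as possible, and is at most (1 − 1/r) · n^2/2. For r = 8, n = 316: the density bound is (7/8) · 99856/2 = 43687. The integer-valued extremum is e(T(316, 8)) = 43686, which is strictly less than the density bound 43687 since 8 ∤ 316 (the parts of T(316, 8) cannot all be equal).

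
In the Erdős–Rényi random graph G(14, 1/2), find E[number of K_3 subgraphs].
E[# K_3] = C(14, 3) · (1/2)^C(3, 2) = 364 / 2^3 = 91/2 = 45.5

For each 3-subset S of vertices (there are C(14, 3) = 364 such S), let X_S = 1 if S induces a K_3 (all C(3, 2) = 3 edges present). Then P(X_S = 1) = (1/2)^3 = 1/8. By linearity of expectation, E[# K_3] = C(14, 3) · (1/2)^3 = 364 / 8 = 91/2 = 45.5.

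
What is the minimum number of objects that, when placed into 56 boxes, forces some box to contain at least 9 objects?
n = (9 − 1)·56 + 1 = 449

By the generalised pigeonhole principle, to guarantee some box contains ≥ r objects we need more than (r − 1) · k objects total. Threshold: n = (r − 1) · k + 1. With r = 9 and k = 56: n = 8 · 56 + 1 = 448 + 1 = 449. For n = 448 = 8 · 56, we can put exactly 8 objects in every box, avoiding 9 in any single one — so 449 is tight.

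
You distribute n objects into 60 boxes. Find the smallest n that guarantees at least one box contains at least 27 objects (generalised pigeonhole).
n = (27 − 1)·60 + 1 = 1561

By the generalised pigeonhole principle, to guarantee some box contains ≥ r objects we need more than (r − 1) · k objects total. Threshold: n = (r − 1) · k + 1. With r = 27 and k = 60: n = 26 · 60 + 1 = 1560 + 1 = 1561. For n = 1560 = 26 · 60, we can put exactly 26 objects in every box, avoiding 27 in any single one — so 1561 is tight.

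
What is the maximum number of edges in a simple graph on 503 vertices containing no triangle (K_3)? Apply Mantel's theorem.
ex(503, K_3) = ⌊503^2/4⌋ = 63252

Mantel (1907): a triangle-free graph on n vertices has at most ⌊n^2/4⌋ edges, with equality for the complete bipartite graph K_{⌊n/2⌋, ⌈n/2⌉}. For n = 503: ⌊503^2/4⌋ = ⌊253009/4⌋ = 63252. The extremal graph is K_{251, 252}, which has 251·252 = 63252 edges.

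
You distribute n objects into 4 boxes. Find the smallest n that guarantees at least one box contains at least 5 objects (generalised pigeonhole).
n = (5 − 1)·4 + 1 = 17

By the generalised pigeonhole principle, to guarantee some box contains ≥ r objects we need more than (r − 1) · k objects total. Threshold: n = (r − 1) · k + 1. With r = 5 and k = 4: n = 4 · 4 + 1 = 16 + 1 = 17. For n = 16 = 4 · 4, we can put exactly 4 objects in every box, avoiding 5 in any single one — so 17 is tight.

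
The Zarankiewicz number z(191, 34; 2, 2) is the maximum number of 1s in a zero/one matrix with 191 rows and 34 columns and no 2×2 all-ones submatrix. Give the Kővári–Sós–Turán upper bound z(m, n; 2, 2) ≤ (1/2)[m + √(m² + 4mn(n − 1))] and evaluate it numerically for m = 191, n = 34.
z(191, 34; 2, 2) ≤ (1/2)[191 + √(191² + 4·191·34·33)] = (1/2)[191 + √893689] = 568.1756

Kővári–Sós–Turán: let r_1, ..., r_191 be the row sums and z = Σ r_i the total number of 1s. Each pair of columns can share at most one row with both entries 1 (else a 2×2 all-ones block appears), so Σ_i C(r_i, 2) ≤ C(34, 2) = 561. By convexity Σ_i C(r_i, 2) ≥ 191·C(z/191, 2) = z(z − 191)/(2·191), giving z² − 191z − 191·34·33 ≤ 0 and hence z ≤ (1/2)[191 + √(36481 + 4·214302)] = (1/2)[191 + √893689] ≈ (1/2)(191 + 945.3513) = 568.1756.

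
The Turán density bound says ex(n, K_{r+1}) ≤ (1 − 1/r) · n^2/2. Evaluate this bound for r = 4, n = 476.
Turán density bound = (3/4) · 476^2/2 = 84966

Turán's theorem: ex(n, K_{r+1}) is achieved by the complete r-partite Turán graph T(n, r) with parts as balanced as possible, and is at most (1 − 1/r) · n^2/2. For r = 4, n = 476: the density bound is (3/4) · 226576/2 = 84966. Since 4 ∣ 476, the Turán graph T(476, 4) has parts of equal size 119, and its edge count e(T(476, 4)) = 84966 attains the density bound exactly.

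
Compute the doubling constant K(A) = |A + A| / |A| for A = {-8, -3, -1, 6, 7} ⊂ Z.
K = |A + A| / |A| = 14/5

Enumerate A + A = {a + b : a, b ∈ A}. With |A| = 5, there are |A|^2 = 25 ordered sum pairs; collecting distinct values, A + A = {-16, -11, -9, -6, -4, -2, -1, 3, 4, 5, 6, 12, 13, 14}, so |A + A| = 14. Thus K = 14/5. For comparison, the minimum possible |A + A| over all 5-element sets is 2·5 − 1 = 9 (so min K = 9/5), attained only by arithmetic progressions.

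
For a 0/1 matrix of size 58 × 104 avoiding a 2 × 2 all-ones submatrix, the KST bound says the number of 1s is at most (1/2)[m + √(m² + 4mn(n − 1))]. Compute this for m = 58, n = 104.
z(58, 104; 2, 2) ≤ (1/2)[58 + √(58² + 4·58·104·103)] = (1/2)[58 + √2488548] = 817.7566

Kővári–Sós–Turán: let r_1, ..., r_58 be the row sums and z = Σ r_i the total number of 1s. Each pair of columns can share at most one row with both entries 1 (else a 2×2 all-ones block appears), so Σ_i C(r_i, 2) ≤ C(104, 2) = 5356. By convexity Σ_i C(r_i, 2) ≥ 58·C(z/58, 2) = z(z − 58)/(2·58), giving z² − 58z − 58·104·103 ≤ 0 and hence z ≤ (1/2)[58 + √(3364 + 4·621296)] = (1/2)[58 + √2488548] ≈ (1/2)(58 + 1577.5132) = 817.7566.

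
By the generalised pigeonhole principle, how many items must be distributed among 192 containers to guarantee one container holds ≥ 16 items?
n = (16 − 1)·192 + 1 = 2881

By the generalised pigeonhole principle, to guarantee some box contains ≥ r objects we need more than (r − 1) · k objects total. Threshold: n = (r − 1) · k + 1. With r = 16 and k = 192: n = 15 · 192 + 1 = 2880 + 1 = 2881. For n = 2880 = 15 · 192, we can put exactly 15 objects in every box, avoiding 16 in any single one — so 2881 is tight.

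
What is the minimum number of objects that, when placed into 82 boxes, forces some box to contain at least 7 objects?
n = (7 − 1)·82 + 1 = 493

By the generalised pigeonhole principle, to guarantee some box contains ≥ r objects we need more than (r − 1) · k objects total. Threshold: n = (r − 1) · k + 1. With r = 7 and k = 82: n = 6 · 82 + 1 = 492 + 1 = 493. For n = 492 = 6 · 82, we can put exactly 6 objects in every box, avoiding 7 in any single one — so 493 is tight.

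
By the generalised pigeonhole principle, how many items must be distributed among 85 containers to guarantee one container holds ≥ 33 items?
n = (33 − 1)·85 + 1 = 2721

By the generalised pigeonhole principle, to guarantee some box contains ≥ r objects we need more than (r − 1) · k objects total. Threshold: n = (r − 1) · k + 1. With r = 33 and k = 85: n = 32 · 85 + 1 = 2720 + 1 = 2721. For n = 2720 = 32 · 85, we can put exactly 32 objects in every box, avoiding 33 in any single one — so 2721 is tight.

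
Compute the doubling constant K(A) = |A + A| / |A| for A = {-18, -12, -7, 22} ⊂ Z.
K = |A + A| / |A| = 10/4 = 5/2

Enumerate A + A = {a + b : a, b ∈ A}. With |A| = 4, there are |A|^2 = 16 ordered sum pairs; collecting distinct values, A + A = {-36, -30, -25, -24, -19, -14, 4, 10, 15, 44}, so |A + A| = 10. Thus K = 10/4 = 5/2. For comparison, the minimum possible |A + A| over all 4-element sets is 2·4 − 1 = 7 (so min K = 7/4), attained only by arithmetic progressions.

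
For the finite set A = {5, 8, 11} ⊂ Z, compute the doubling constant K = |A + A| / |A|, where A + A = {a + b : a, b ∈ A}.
K = |A + A| / |A| = 5/3

Enumerate A + A = {a + b : a, b ∈ A}. With |A| = 3, there are |A|^2 = 9 ordered sum pairs; collecting distinct values, A + A = {10, 13, 16, 19, 22}, so |A + A| = 5. Thus K = 5/3. Here |A + A| = 2|A| − 1 = 5, the minimum possible — so K = 5/3 is minimal, which holds iff A is an arithmetic progression.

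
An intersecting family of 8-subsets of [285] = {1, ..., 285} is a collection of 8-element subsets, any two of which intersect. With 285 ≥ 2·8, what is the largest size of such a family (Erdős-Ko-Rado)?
max |F| = C(284, 7) = 27443323045416

Erdős-Ko-Rado (1961): when n ≥ 2k, max |F| = C(n−1, k−1). The bound is attained by the star {A : i ∈ A} for any fixed i ∈ [n]. Here C(285−1, 8−1) = C(284, 7) = 27443323045416.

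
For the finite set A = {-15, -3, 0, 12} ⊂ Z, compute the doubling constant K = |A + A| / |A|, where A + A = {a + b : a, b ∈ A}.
K = |A + A| / |A| = 9/4

Enumerate A + A = {a + b : a, b ∈ A}. With |A| = 4, there are |A|^2 = 16 ordered sum pairs; collecting distinct values, A + A = {-30, -18, -15, -6, -3, 0, 9, 12, 24}, so |A + A| = 9. Thus K = 9/4. For comparison, the minimum possible |A + A| over all 4-element sets is 2·4 − 1 = 7 (so min K = 7/4), attained only by arithmetic progressions.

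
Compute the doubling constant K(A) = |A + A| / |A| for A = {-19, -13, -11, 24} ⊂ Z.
K = |A + A| / |A| = 10/4 = 5/2

Enumerate A + A = {a + b : a, b ∈ A}. With |A| = 4, there are |A|^2 = 16 ordered sum pairs; collecting distinct values, A + A = {-38, -32, -30, -26, -24, -22, 5, 11, 13, 48}, so |A + A| = 10. Thus K = 10/4 = 5/2. For comparison, the minimum possible |A + A| over all 4-element sets is 2·4 − 1 = 7 (so min K = 7/4), attained only by arithmetic progressions.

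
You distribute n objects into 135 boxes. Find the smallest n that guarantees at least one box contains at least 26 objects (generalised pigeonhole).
n = (26 − 1)·135 + 1 = 3376

By the generalised pigeonhole principle, to guarantee some box contains ≥ r objects we need more than (r − 1) · k objects total. Threshold: n = (r − 1) · k + 1. With r = 26 and k = 135: n = 25 · 135 + 1 = 3375 + 1 = 3376. For n = 3375 = 25 · 135, we can put exactly 25 objects in every box, avoiding 26 in any single one — so 3376 is tight.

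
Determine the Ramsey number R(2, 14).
R(2, 14) = 14

R(2, k) = k for all k ≥ 2: in a 2-colouring of K_k, either some edge is red (a red K_2) or all edges are blue (a blue K_k). And K_{13} coloured all-blue has no blue K_14, so R(2, 14) > 13. Hence R(2, 14) = 14.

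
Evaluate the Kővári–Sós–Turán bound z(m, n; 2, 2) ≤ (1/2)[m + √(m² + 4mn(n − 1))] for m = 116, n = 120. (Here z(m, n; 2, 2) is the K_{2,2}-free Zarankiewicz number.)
z(116, 120; 2, 2) ≤ (1/2)[116 + √(116² + 4·116·120·119)] = (1/2)[116 + √6639376] = 1346.3493

Kővári–Sós–Turán: let r_1, ..., r_116 be the row sums and z = Σ r_i the total number of 1s. Each pair of columns can share at most one row with both entries 1 (else a 2×2 all-ones block appears), so Σ_i C(r_i, 2) ≤ C(120, 2) = 7140. By convexity Σ_i C(r_i, 2) ≥ 116·C(z/116, 2) = z(z − 116)/(2·116), giving z² − 116z − 116·120·119 ≤ 0 and hence z ≤ (1/2)[116 + √(13456 + 4·1656480)] = (1/2)[116 + √6639376] ≈ (1/2)(116 + 2576.6987) = 1346.3493.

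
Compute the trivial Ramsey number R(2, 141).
R(2, 141) = 141

R(2, k) = k for all k ≥ 2: in a 2-colouring of K_k, either some edge is red (a red K_2) or all edges are blue (a blue K_k). And K_{140} coloured all-blue has no blue K_141, so R(2, 141) > 140. Hence R(2, 141) = 141.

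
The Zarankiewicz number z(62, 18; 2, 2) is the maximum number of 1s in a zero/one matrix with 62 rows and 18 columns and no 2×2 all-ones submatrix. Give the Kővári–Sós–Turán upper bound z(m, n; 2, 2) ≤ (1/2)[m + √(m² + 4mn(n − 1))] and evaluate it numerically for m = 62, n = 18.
z(62, 18; 2, 2) ≤ (1/2)[62 + √(62² + 4·62·18·17)] = (1/2)[62 + √79732] = 172.1843

Kővári–Sós–Turán: let r_1, ..., r_62 be the row sums and z = Σ r_i the total number of 1s. Each pair of columns can share at most one row with both entries 1 (else a 2×2 all-ones block appears), so Σ_i C(r_i, 2) ≤ C(18, 2) = 153. By convexity Σ_i C(r_i, 2) ≥ 62·C(z/62, 2) = z(z − 62)/(2·62), giving z² − 62z − 62·18·17 ≤ 0 and hence z ≤ (1/2)[62 + √(3844 + 4·18972)] = (1/2)[62 + √79732] ≈ (1/2)(62 + 282.3686) = 172.1843.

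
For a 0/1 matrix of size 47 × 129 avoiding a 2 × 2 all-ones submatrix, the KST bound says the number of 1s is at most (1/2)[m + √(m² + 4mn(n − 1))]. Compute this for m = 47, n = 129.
z(47, 129; 2, 2) ≤ (1/2)[47 + √(47² + 4·47·129·128)] = (1/2)[47 + √3106465] = 904.7583

Kővári–Sós–Turán: let r_1, ..., r_47 be the row sums and z = Σ r_i the total number of 1s. Each pair of columns can share at most one row with both entries 1 (else a 2×2 all-ones block appears), so Σ_i C(r_i, 2) ≤ C(129, 2) = 8256. By convexity Σ_i C(r_i, 2) ≥ 47·C(z/47, 2) = z(z − 47)/(2·47), giving z² − 47z − 47·129·128 ≤ 0 and hence z ≤ (1/2)[47 + √(2209 + 4·776064)] = (1/2)[47 + √3106465] ≈ (1/2)(47 + 1762.5167) = 904.7583.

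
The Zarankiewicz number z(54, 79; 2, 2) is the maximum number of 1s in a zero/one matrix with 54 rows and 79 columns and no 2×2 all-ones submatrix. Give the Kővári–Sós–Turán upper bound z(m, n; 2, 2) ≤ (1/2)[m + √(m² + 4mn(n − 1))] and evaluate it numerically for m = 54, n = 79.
z(54, 79; 2, 2) ≤ (1/2)[54 + √(54² + 4·54·79·78)] = (1/2)[54 + √1333908] = 604.4747

Kővári–Sós–Turán: let r_1, ..., r_54 be the row sums and z = Σ r_i the total number of 1s. Each pair of columns can share at most one row with both entries 1 (else a 2×2 all-ones block appears), so Σ_i C(r_i, 2) ≤ C(79, 2) = 3081. By convexity Σ_i C(r_i, 2) ≥ 54·C(z/54, 2) = z(z − 54)/(2·54), giving z² − 54z − 54·79·78 ≤ 0 and hence z ≤ (1/2)[54 + √(2916 + 4·332748)] = (1/2)[54 + √1333908] ≈ (1/2)(54 + 1154.9493) = 604.4747.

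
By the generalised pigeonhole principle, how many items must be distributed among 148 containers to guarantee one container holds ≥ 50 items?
n = (50 − 1)·148 + 1 = 7253

By the generalised pigeonhole principle, to guarantee some box contains ≥ r objects we need more than (r − 1) · k objects total. Threshold: n = (r − 1) · k + 1. With r = 50 and k = 148: n = 49 · 148 + 1 = 7252 + 1 = 7253. For n = 7252 = 49 · 148, we can put exactly 49 objects in every box, avoiding 50 in any single one — so 7253 is tight.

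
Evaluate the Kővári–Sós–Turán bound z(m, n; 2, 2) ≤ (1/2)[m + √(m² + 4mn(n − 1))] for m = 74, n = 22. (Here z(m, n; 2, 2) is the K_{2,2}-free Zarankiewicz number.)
z(74, 22; 2, 2) ≤ (1/2)[74 + √(74² + 4·74·22·21)] = (1/2)[74 + √142228] = 225.5656

Kővári–Sós–Turán: let r_1, ..., r_74 be the row sums and z = Σ r_i the total number of 1s. Each pair of columns can share at most one row with both entries 1 (else a 2×2 all-ones block appears), so Σ_i C(r_i, 2) ≤ C(22, 2) = 231. By convexity Σ_i C(r_i, 2) ≥ 74·C(z/74, 2) = z(z − 74)/(2·74), giving z² − 74z − 74·22·21 ≤ 0 and hence z ≤ (1/2)[74 + √(5476 + 4·34188)] = (1/2)[74 + √142228] ≈ (1/2)(74 + 377.1313) = 225.5656.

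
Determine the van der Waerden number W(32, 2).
W(32, 2) = 32 + 1 = 33

A 2-term AP is any pair of integers, so a monochromatic 2-AP exists iff some colour is used at least twice. With 32 colours, the colouring i ↦ i on {1, ..., 32} uses each colour once, avoiding any monochromatic pair, so W(32, 2) > 32. For {1, ..., 33}, pigeonhole forces two integers of the same colour, which form a monochromatic 2-AP. Hence W(32, 2) = 33.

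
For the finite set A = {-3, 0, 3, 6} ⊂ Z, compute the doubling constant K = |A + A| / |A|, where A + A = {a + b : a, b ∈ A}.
K = |A + A| / |A| = 7/4

Enumerate A + A = {a + b : a, b ∈ A}. With |A| = 4, there are |A|^2 = 16 ordered sum pairs; collecting distinct values, A + A = {-6, -3, 0, 3, 6, 9, 12}, so |A + A| = 7. Thus K = 7/4. Here |A + A| = 2|A| − 1 = 7, the minimum possible — so K = 7/4 is minimal, which holds iff A is an arithmetic progression.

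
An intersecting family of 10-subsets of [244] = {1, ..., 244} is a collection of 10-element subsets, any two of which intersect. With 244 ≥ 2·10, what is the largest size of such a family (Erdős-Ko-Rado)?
max |F| = C(243, 9) = 7007933309466870

The Erdős-Ko-Rado theorem states: for n ≥ 2k, an intersecting family of k-subsets of an n-element set has size at most C(n − 1, k − 1), with equality for 'star' families {A ⊆ [n] : |A| = k, i ∈ A} (fix an element i). For n = 244, k = 10: C(243, 9) = 7007933309466870.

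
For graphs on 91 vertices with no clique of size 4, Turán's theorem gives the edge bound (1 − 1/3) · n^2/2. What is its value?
Turán density bound = (2/3) · 91^2/2 = 8281/3 ≈ 2760.3333

Turán's theorem: ex(n, K_{r+1}) is achieved by the complete r-partite Turán graph T(n, r) with parts as balanced as possible, and is at most (1 − 1/r) · n^2/2. For r = 3, n = 91: the density bound is (2/3) · 8281/2 = 8281/3 ≈ 2760.3333. The integer-valued extremum is e(T(91, 3)) = 2760, which is strictly less than the density bound 8281/3 since 3 ∤ 91 (the parts of T(91, 3) cannot all be equal).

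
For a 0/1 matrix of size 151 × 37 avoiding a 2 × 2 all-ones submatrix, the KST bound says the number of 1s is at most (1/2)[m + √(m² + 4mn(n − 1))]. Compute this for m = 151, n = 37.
z(151, 37; 2, 2) ≤ (1/2)[151 + √(151² + 4·151·37·36)] = (1/2)[151 + √827329] = 530.2881

Kővári–Sós–Turán: let r_1, ..., r_151 be the row sums and z = Σ r_i the total number of 1s. Each pair of columns can share at most one row with both entries 1 (else a 2×2 all-ones block appears), so Σ_i C(r_i, 2) ≤ C(37, 2) = 666. By convexity Σ_i C(r_i, 2) ≥ 151·C(z/151, 2) = z(z − 151)/(2·151), giving z² − 151z − 151·37·36 ≤ 0 and hence z ≤ (1/2)[151 + √(22801 + 4·201132)] = (1/2)[151 + √827329] ≈ (1/2)(151 + 909.5763) = 530.2881.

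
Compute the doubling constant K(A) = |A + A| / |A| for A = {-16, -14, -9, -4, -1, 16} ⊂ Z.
K = |A + A| / |A| = 20/6 = 10/3

Enumerate A + A = {a + b : a, b ∈ A}. With |A| = 6, there are |A|^2 = 36 ordered sum pairs; collecting distinct values, A + A = {-32, -30, -28, -25, -23, -20, -18, -17, -15, -13, -10, -8, -5, -2, 0, 2, 7, 12, 15, 32}, so |A + A| = 20. Thus K = 20/6 = 10/3. For comparison, the minimum possible |A + A| over all 6-element sets is 2·6 − 1 = 11 (so min K = 11/6), attained only by arithmetic progressions.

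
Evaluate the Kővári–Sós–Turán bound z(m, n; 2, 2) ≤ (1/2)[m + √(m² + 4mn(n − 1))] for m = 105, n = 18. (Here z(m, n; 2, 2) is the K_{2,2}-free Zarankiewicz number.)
z(105, 18; 2, 2) ≤ (1/2)[105 + √(105² + 4·105·18·17)] = (1/2)[105 + √139545] = 239.2786

Kővári–Sós–Turán: let r_1, ..., r_105 be the row sums and z = Σ r_i the total number of 1s. Each pair of columns can share at most one row with both entries 1 (else a 2×2 all-ones block appears), so Σ_i C(r_i, 2) ≤ C(18, 2) = 153. By convexity Σ_i C(r_i, 2) ≥ 105·C(z/105, 2) = z(z − 105)/(2·105), giving z² − 105z − 105·18·17 ≤ 0 and hence z ≤ (1/2)[105 + √(11025 + 4·32130)] = (1/2)[105 + √139545] ≈ (1/2)(105 + 373.5572) = 239.2786.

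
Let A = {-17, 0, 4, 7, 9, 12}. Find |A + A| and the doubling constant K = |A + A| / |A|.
K = |A + A| / |A| = 20/6 = 10/3

Enumerate A + A = {a + b : a, b ∈ A}. With |A| = 6, there are |A|^2 = 36 ordered sum pairs; collecting distinct values, A + A = {-34, -17, -13, -10, -8, -5, 0, 4, 7, 8, 9, 11, 12, 13, 14, 16, 18, 19, 21, 24}, so |A + A| = 20. Thus K = 20/6 = 10/3. For comparison, the minimum possible |A + A| over all 6-element sets is 2·6 − 1 = 11 (so min K = 11/6), attained only by arithmetic progressions.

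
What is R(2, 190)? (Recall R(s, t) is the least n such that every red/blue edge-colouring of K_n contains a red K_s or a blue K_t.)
R(2, 190) = 190

R(2, k) = k for all k ≥ 2: in a 2-colouring of K_k, either some edge is red (a red K_2) or all edges are blue (a blue K_k). And K_{189} coloured all-blue has no blue K_190, so R(2, 190) > 189. Hence R(2, 190) = 190.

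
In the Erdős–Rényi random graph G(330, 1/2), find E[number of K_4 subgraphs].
E[# K_4] = C(330, 4) · (1/2)^C(4, 2) = 485199330 / 2^6 = 242599665/32 = 7581239.53125

For each 4-subset S of vertices (there are C(330, 4) = 485199330 such S), let X_S = 1 if S induces a K_4 (all C(4, 2) = 6 edges present). Then P(X_S = 1) = (1/2)^6 = 1/64. By linearity of expectation, E[# K_4] = C(330, 4) · (1/2)^6 = 485199330 / 64 = 242599665/32 = 7581239.53125.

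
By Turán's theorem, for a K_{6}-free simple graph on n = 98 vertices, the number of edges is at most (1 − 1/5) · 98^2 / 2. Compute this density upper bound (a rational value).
Turán density bound = (4/5) · 98^2/2 = 19208/5 ≈ 3841.6

Turán's theorem: ex(n, K_{r+1}) is achieved by the complete r-partite Turán graph T(n, r) with parts as balanced as possible, and is at most (1 − 1/r) · n^2/2. For r = 5, n = 98: the density bound is (4/5) · 9604/2 = 19208/5 ≈ 3841.6. The integer-valued extremum is e(T(98, 5)) = 3841, which is strictly less than the density bound 19208/5 since 5 ∤ 98 (the parts of T(98, 5) cannot all be equal).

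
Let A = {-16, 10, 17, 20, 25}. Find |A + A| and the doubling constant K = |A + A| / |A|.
K = |A + A| / |A| = 15/5 = 3

Enumerate A + A = {a + b : a, b ∈ A}. With |A| = 5, there are |A|^2 = 25 ordered sum pairs; collecting distinct values, A + A = {-32, -6, 1, 4, 9, 20, 27, 30, 34, 35, 37, 40, 42, 45, 50}, so |A + A| = 15. Thus K = 15/5 = 3. For comparison, the minimum possible |A + A| over all 5-element sets is 2·5 − 1 = 9 (so min K = 9/5), attained only by arithmetic progressions.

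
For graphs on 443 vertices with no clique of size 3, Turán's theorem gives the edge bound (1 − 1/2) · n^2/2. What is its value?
Turán density bound = (1/2) · 443^2/2 = 196249/4 ≈ 49062.25

Turán's theorem: ex(n, K_{r+1}) is achieved by the complete r-partite Turán graph T(n, r) with parts as balanced as possible, and is at most (1 − 1/r) · n^2/2. For r = 2, n = 443: the density bound is (1/2) · 196249/2 = 196249/4 ≈ 49062.25. The integer-valued extremum is e(T(443, 2)) = 49062, which is strictly less than the density bound 196249/4 since 2 ∤ 443 (the parts of T(443, 2) cannot all be equal).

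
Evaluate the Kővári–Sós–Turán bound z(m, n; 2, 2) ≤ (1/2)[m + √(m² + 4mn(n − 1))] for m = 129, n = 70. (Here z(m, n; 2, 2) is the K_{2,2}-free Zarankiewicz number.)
z(129, 70; 2, 2) ≤ (1/2)[129 + √(129² + 4·129·70·69)] = (1/2)[129 + √2508921] = 856.4787

Kővári–Sós–Turán: let r_1, ..., r_129 be the row sums and z = Σ r_i the total number of 1s. Each pair of columns can share at most one row with both entries 1 (else a 2×2 all-ones block appears), so Σ_i C(r_i, 2) ≤ C(70, 2) = 2415. By convexity Σ_i C(r_i, 2) ≥ 129·C(z/129, 2) = z(z − 129)/(2·129), giving z² − 129z − 129·70·69 ≤ 0 and hence z ≤ (1/2)[129 + √(16641 + 4·623070)] = (1/2)[129 + √2508921] ≈ (1/2)(129 + 1583.9574) = 856.4787.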